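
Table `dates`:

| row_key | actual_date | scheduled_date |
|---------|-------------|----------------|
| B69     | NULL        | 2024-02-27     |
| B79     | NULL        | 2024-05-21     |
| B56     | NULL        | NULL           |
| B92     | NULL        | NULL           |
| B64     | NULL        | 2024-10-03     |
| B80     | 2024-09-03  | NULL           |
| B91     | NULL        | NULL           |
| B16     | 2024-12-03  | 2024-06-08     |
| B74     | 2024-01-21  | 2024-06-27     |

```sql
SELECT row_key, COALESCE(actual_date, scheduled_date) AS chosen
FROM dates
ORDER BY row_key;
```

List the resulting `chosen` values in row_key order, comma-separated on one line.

2024-12-03, NULL, 2024-10-03, 2024-02-27, 2024-01-21, 2024-05-21, 2024-09-03, NULL, NULL

row_key=B16: actual_date=2024-12-03 → 2024-12-03
row_key=B56: actual_date=NULL, scheduled_date=NULL (all NULL) → NULL
row_key=B64: actual_date=NULL, scheduled_date=2024-10-03 → 2024-10-03
row_key=B69: actual_date=NULL, scheduled_date=2024-02-27 → 2024-02-27
row_key=B74: actual_date=2024-01-21 → 2024-01-21
row_key=B79: actual_date=NULL, scheduled_date=2024-05-21 → 2024-05-21
row_key=B80: actual_date=2024-09-03 → 2024-09-03
row_key=B91: actual_date=NULL, scheduled_date=NULL (all NULL) → NULL
row_key=B92: actual_date=NULL, scheduled_date=NULL (all NULL) → NULL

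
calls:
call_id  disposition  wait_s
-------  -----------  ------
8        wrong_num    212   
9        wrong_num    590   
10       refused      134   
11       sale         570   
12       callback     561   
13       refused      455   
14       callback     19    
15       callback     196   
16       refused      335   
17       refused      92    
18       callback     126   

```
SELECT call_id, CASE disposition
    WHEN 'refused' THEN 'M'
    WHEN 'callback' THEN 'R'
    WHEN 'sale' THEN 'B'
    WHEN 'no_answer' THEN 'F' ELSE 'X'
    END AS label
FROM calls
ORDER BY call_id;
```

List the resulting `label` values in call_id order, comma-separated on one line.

X, X, M, B, R, M, R, R, M, M, R

call_id=8: ELSE → X
call_id=9: ELSE → X
call_id=10: disposition='refused' → M
call_id=11: disposition='sale' → B
call_id=12: disposition='callback' → R
call_id=13: disposition='refused' → M
call_id=14: disposition='callback' → R
call_id=15: disposition='callback' → R
call_id=16: disposition='refused' → M
call_id=17: disposition='refused' → M
call_id=18: disposition='callback' → R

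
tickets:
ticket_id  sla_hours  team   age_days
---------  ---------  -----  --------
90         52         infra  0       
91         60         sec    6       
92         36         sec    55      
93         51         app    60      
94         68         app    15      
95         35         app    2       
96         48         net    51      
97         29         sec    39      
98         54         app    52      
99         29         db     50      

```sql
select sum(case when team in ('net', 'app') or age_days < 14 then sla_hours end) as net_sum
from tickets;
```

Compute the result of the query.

ticket_id=90: ✓ → 52
ticket_id=91: ✓ → 60
ticket_id=92: ✗
ticket_id=93: ✓ → 51
ticket_id=94: ✓ → 68
ticket_id=95: ✓ → 35
ticket_id=96: ✓ → 48
ticket_id=97: ✗
ticket_id=98: ✓ → 54
ticket_id=99: ✗
net_sum = 52 + 60 + 51 + 68 + 35 + 48 + 54 = 368

368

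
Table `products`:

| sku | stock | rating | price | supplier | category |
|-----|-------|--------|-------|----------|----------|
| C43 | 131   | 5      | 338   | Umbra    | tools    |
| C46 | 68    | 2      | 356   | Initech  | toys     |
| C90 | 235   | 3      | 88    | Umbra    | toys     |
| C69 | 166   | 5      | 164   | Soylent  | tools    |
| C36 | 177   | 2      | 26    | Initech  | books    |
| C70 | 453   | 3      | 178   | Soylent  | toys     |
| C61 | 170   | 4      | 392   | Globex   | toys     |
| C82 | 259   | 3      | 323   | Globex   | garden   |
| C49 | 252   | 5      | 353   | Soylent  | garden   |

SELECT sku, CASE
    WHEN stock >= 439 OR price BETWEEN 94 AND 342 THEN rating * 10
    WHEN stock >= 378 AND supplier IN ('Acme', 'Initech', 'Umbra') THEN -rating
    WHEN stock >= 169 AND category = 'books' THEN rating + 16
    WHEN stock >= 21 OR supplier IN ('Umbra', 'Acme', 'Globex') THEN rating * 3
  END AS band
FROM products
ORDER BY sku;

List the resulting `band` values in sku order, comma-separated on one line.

18, 50, 6, 15, 12, 50, 30, 30, 9

sku=C36: stock >= 169 AND category = 'books' → 18
sku=C43: stock >= 439 OR price BETWEEN 94 AND 342 → 50
sku=C46: stock >= 21 OR supplier IN ('Umbra', 'Acme', 'Globex') → 6
sku=C49: stock >= 21 OR supplier IN ('Umbra', 'Acme', 'Globex') → 15
sku=C61: stock >= 21 OR supplier IN ('Umbra', 'Acme', 'Globex') → 12
sku=C69: stock >= 439 OR price BETWEEN 94 AND 342 → 50
sku=C70: stock >= 439 OR price BETWEEN 94 AND 342 → 30
sku=C82: stock >= 439 OR price BETWEEN 94 AND 342 → 30
sku=C90: stock >= 21 OR supplier IN ('Umbra', 'Acme', 'Globex') → 9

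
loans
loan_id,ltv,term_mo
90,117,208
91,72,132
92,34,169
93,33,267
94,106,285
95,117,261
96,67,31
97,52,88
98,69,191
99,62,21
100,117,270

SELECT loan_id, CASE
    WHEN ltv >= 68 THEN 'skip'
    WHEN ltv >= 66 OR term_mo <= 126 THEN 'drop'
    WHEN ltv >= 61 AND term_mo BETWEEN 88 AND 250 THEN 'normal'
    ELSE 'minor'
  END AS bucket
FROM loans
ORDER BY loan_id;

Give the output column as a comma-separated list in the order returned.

loan_id=90: ltv >= 68 → skip
loan_id=91: ltv >= 68 → skip
loan_id=92: ELSE → minor
loan_id=93: ELSE → minor
loan_id=94: ltv >= 68 → skip
loan_id=95: ltv >= 68 → skip
loan_id=96: ltv >= 66 OR term_mo <= 126 → drop
loan_id=97: ltv >= 66 OR term_mo <= 126 → drop
loan_id=98: ltv >= 68 → skip
loan_id=99: ltv >= 66 OR term_mo <= 126 → drop
loan_id=100: ltv >= 68 → skip

skip, skip, minor, minor, skip, skip, drop, drop, skip, drop, skip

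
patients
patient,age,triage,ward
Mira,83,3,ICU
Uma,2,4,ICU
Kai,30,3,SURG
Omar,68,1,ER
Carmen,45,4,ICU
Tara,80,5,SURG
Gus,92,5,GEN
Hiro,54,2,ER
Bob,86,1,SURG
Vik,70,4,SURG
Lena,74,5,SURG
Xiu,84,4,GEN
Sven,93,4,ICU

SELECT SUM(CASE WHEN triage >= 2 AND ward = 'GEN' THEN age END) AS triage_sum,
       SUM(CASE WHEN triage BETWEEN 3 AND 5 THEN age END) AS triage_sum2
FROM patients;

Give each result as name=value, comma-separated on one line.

triage_sum=176, triage_sum2=653

[triage_sum: triage >= 2 AND ward = 'GEN']
patient=Mira: ✗
patient=Uma: ✗
patient=Kai: ✗
patient=Omar: ✗
patient=Carmen: ✗
patient=Tara: ✗
patient=Gus: ✓ → 92
patient=Hiro: ✗
patient=Bob: ✗
patient=Vik: ✗
patient=Lena: ✗
patient=Xiu: ✓ → 84
patient=Sven: ✗
triage_sum = 92 + 84 = 176
—
[triage_sum2: triage BETWEEN 3 AND 5]
patient=Mira: ✓ → 83
patient=Uma: ✓ → 2
patient=Kai: ✓ → 30
patient=Omar: ✗
patient=Carmen: ✓ → 45
patient=Tara: ✓ → 80
patient=Gus: ✓ → 92
patient=Hiro: ✗
patient=Bob: ✗
patient=Vik: ✓ → 70
patient=Lena: ✓ → 74
patient=Xiu: ✓ → 84
patient=Sven: ✓ → 93
triage_sum2 = 83 + 2 + 30 + 45 + 80 + 92 + 70 + 74 + 84 + 93 = 653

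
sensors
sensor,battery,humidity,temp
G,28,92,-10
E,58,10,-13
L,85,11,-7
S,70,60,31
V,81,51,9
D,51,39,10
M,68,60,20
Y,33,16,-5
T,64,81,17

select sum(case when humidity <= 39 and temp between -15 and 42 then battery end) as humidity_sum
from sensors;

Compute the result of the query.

sensor=G: ✗
sensor=E: ✓ → 58
sensor=L: ✓ → 85
sensor=S: ✗
sensor=V: ✗
sensor=D: ✓ → 51
sensor=M: ✗
sensor=Y: ✓ → 33
sensor=T: ✗
humidity_sum = 58 + 85 + 51 + 33 = 227

227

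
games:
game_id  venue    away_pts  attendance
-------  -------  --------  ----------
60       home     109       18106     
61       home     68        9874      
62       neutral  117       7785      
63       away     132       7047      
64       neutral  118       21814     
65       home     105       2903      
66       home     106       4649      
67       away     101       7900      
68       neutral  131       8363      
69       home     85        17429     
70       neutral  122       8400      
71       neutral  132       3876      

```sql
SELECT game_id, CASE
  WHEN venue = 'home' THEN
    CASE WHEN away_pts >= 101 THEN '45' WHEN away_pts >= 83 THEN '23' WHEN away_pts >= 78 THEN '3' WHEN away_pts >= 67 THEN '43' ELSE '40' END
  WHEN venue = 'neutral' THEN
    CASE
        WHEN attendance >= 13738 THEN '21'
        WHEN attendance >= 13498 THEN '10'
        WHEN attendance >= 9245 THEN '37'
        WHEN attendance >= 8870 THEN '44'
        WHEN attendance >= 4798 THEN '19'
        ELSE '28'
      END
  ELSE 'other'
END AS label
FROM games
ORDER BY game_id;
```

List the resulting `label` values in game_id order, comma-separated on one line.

game_id=60: venue='home' → inner[away_pts >= 101] → 45
game_id=61: venue='home' → inner[away_pts >= 67] → 43
game_id=62: venue='neutral' → inner[attendance >= 4798] → 19
game_id=63: venue='away' → outer ELSE → other
game_id=64: venue='neutral' → inner[attendance >= 13738] → 21
game_id=65: venue='home' → inner[away_pts >= 101] → 45
game_id=66: venue='home' → inner[away_pts >= 101] → 45
game_id=67: venue='away' → outer ELSE → other
game_id=68: venue='neutral' → inner[attendance >= 4798] → 19
game_id=69: venue='home' → inner[away_pts >= 83] → 23
game_id=70: venue='neutral' → inner[attendance >= 4798] → 19
game_id=71: venue='neutral' → inner[ELSE] → 28

45, 43, 19, other, 21, 45, 45, other, 19, 23, 19, 28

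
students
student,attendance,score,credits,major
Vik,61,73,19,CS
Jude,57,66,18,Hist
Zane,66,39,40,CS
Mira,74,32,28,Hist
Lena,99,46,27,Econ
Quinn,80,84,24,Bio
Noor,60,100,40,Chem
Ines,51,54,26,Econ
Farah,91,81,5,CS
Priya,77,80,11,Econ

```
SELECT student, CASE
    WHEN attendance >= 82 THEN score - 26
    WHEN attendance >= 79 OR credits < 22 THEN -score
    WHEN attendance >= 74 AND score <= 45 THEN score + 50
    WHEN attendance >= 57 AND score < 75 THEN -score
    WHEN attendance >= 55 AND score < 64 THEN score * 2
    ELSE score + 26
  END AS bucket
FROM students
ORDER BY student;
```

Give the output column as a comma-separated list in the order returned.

55, 80, -66, 20, 82, 126, -80, -84, -73, -39

student=Farah: attendance >= 82 → 55
student=Ines: ELSE → 80
student=Jude: attendance >= 79 OR credits < 22 → -66
student=Lena: attendance >= 82 → 20
student=Mira: attendance >= 74 AND score <= 45 → 82
student=Noor: ELSE → 126
student=Priya: attendance >= 79 OR credits < 22 → -80
student=Quinn: attendance >= 79 OR credits < 22 → -84
student=Vik: attendance >= 79 OR credits < 22 → -73
student=Zane: attendance >= 57 AND score < 75 → -39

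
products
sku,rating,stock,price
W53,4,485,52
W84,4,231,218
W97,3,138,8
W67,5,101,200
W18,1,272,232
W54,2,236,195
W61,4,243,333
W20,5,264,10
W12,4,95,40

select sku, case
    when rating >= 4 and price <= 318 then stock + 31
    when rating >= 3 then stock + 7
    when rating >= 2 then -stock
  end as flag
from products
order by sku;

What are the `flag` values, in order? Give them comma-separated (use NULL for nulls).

sku=W12: rating >= 4 and price <= 318 → 126
sku=W18: (no match → NULL) → NULL
sku=W20: rating >= 4 and price <= 318 → 295
sku=W53: rating >= 4 and price <= 318 → 516
sku=W54: rating >= 2 → -236
sku=W61: rating >= 3 → 250
sku=W67: rating >= 4 and price <= 318 → 132
sku=W84: rating >= 4 and price <= 318 → 262
sku=W97: rating >= 3 → 145

126, NULL, 295, 516, -236, 250, 132, 262, 145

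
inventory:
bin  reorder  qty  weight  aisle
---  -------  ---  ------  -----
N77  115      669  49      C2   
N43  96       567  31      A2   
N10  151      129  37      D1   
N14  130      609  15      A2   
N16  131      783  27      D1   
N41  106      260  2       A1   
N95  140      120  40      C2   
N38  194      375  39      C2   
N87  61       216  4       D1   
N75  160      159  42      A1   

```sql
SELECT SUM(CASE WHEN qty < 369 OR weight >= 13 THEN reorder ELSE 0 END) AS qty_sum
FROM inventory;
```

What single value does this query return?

1284

bin=N77: ✓ → 115
bin=N43: ✓ → 96
bin=N10: ✓ → 151
bin=N14: ✓ → 130
bin=N16: ✓ → 131
bin=N41: ✓ → 106
bin=N95: ✓ → 140
bin=N38: ✓ → 194
bin=N87: ✓ → 61
bin=N75: ✓ → 160
qty_sum = 115 + 96 + 151 + 130 + 131 + 106 + 140 + 194 + 61 + 160 = 1284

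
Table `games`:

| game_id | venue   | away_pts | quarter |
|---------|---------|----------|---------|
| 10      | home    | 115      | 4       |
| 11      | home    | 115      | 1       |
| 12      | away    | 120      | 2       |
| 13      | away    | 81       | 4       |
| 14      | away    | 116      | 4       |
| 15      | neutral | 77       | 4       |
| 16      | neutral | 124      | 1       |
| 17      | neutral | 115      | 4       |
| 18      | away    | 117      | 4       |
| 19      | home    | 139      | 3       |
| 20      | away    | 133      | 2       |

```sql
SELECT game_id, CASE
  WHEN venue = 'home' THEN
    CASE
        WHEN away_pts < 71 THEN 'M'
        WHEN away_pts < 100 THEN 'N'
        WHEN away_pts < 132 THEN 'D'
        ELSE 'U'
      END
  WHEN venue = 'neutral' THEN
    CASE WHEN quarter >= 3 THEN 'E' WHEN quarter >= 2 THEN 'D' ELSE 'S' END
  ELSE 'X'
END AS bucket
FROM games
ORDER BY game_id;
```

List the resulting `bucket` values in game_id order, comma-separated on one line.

D, D, X, X, X, E, S, E, X, U, X

game_id=10: venue='home' → inner[away_pts < 132] → D
game_id=11: venue='home' → inner[away_pts < 132] → D
game_id=12: venue='away' → outer ELSE → X
game_id=13: venue='away' → outer ELSE → X
game_id=14: venue='away' → outer ELSE → X
game_id=15: venue='neutral' → inner[quarter >= 3] → E
game_id=16: venue='neutral' → inner[ELSE] → S
game_id=17: venue='neutral' → inner[quarter >= 3] → E
game_id=18: venue='away' → outer ELSE → X
game_id=19: venue='home' → inner[ELSE] → U
game_id=20: venue='away' → outer ELSE → X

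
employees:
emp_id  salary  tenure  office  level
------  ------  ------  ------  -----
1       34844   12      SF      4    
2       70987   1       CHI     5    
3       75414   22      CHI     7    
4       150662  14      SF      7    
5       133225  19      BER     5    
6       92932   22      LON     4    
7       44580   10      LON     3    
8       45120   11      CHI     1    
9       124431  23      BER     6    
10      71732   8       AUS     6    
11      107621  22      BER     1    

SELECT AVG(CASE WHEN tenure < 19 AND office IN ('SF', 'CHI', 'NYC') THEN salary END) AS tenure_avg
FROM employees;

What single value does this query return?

75403.25

emp_id=1: ✓ → 34844
emp_id=2: ✓ → 70987
emp_id=3: ✗
emp_id=4: ✓ → 150662
emp_id=5: ✗
emp_id=6: ✗
emp_id=7: ✗
emp_id=8: ✓ → 45120
emp_id=9: ✗
emp_id=10: ✗
emp_id=11: ✗
tenure_avg = (34844 + 70987 + 150662 + 45120) / 4 = 75403.25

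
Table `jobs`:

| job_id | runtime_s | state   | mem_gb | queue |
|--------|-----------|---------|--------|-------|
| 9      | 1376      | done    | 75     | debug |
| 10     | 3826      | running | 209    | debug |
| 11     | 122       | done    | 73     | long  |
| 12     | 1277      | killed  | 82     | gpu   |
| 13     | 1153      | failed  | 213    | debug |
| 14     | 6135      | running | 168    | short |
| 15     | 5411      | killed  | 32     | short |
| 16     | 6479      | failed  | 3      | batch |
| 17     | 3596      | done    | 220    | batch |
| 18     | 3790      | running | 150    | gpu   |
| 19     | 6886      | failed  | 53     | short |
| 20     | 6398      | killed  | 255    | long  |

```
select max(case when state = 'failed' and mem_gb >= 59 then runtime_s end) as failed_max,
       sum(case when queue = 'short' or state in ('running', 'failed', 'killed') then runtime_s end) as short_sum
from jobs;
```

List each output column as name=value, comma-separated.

[failed_max: state = 'failed' and mem_gb >= 59]
job_id=9: ✗
job_id=10: ✗
job_id=11: ✗
job_id=12: ✗
job_id=13: ✓ → 1153
job_id=14: ✗
job_id=15: ✗
job_id=16: ✗
job_id=17: ✗
job_id=18: ✗
job_id=19: ✗
job_id=20: ✗
failed_max = MAX(1153) = 1153
—
[short_sum: queue = 'short' or state in ('running', 'failed', 'killed')]
job_id=9: ✗
job_id=10: ✓ → 3826
job_id=11: ✗
job_id=12: ✓ → 1277
job_id=13: ✓ → 1153
job_id=14: ✓ → 6135
job_id=15: ✓ → 5411
job_id=16: ✓ → 6479
job_id=17: ✗
job_id=18: ✓ → 3790
job_id=19: ✓ → 6886
job_id=20: ✓ → 6398
short_sum = 3826 + 1277 + 1153 + 6135 + 5411 + 6479 + 3790 + 6886 + 6398 = 41355

failed_max=1153, short_sum=41355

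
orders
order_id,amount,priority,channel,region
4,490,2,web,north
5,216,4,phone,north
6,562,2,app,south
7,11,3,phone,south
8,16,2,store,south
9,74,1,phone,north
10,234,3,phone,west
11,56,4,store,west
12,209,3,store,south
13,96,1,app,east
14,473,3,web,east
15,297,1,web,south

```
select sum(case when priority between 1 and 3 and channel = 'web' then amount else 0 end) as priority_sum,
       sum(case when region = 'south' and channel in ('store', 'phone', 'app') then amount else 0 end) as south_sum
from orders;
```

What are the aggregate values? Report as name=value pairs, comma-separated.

priority_sum=1260, south_sum=798

[priority_sum: priority between 1 and 3 and channel = 'web']
order_id=4: ✓ → 490
order_id=5: ✗
order_id=6: ✗
order_id=7: ✗
order_id=8: ✗
order_id=9: ✗
order_id=10: ✗
order_id=11: ✗
order_id=12: ✗
order_id=13: ✗
order_id=14: ✓ → 473
order_id=15: ✓ → 297
priority_sum = 490 + 473 + 297 = 1260
—
[south_sum: region = 'south' and channel in ('store', 'phone', 'app')]
order_id=4: ✗
order_id=5: ✗
order_id=6: ✓ → 562
order_id=7: ✓ → 11
order_id=8: ✓ → 16
order_id=9: ✗
order_id=10: ✗
order_id=11: ✗
order_id=12: ✓ → 209
order_id=13: ✗
order_id=14: ✗
order_id=15: ✗
south_sum = 562 + 11 + 16 + 209 = 798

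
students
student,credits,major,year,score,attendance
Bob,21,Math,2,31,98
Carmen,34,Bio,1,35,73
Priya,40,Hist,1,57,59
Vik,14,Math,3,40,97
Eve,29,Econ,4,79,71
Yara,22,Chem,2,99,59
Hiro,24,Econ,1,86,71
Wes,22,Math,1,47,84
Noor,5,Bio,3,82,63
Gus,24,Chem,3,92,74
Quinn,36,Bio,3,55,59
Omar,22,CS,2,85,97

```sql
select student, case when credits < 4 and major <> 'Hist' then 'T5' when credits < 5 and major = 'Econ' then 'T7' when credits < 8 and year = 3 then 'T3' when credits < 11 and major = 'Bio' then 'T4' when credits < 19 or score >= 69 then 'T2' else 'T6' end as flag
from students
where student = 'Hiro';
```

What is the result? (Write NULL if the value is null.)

T2

student = Hiro: credits=24, major=Econ, year=1, score=86, attendance=71.
credits < 4 and major <> 'Hist' → false
credits < 5 and major = 'Econ' → false
credits < 8 and year = 3 → false
credits < 11 and major = 'Bio' → false
credits < 19 or score >= 69 → true → T2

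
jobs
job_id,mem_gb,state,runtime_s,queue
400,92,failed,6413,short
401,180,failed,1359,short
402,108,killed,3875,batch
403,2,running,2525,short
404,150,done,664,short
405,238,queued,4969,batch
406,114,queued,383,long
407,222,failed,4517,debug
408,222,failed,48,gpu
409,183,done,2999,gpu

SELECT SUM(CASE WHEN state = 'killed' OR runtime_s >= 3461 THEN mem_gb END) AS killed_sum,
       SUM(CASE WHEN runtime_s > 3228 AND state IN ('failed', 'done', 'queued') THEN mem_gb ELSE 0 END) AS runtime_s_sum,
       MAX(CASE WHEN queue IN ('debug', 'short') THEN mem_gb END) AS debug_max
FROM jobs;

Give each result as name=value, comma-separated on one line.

killed_sum=660, runtime_s_sum=552, debug_max=222

[killed_sum: state = 'killed' OR runtime_s >= 3461]
job_id=400: ✓ → 92
job_id=401: ✗
job_id=402: ✓ → 108
job_id=403: ✗
job_id=404: ✗
job_id=405: ✓ → 238
job_id=406: ✗
job_id=407: ✓ → 222
job_id=408: ✗
job_id=409: ✗
killed_sum = 92 + 108 + 238 + 222 = 660
—
[runtime_s_sum: runtime_s > 3228 AND state IN ('failed', 'done', 'queued')]
job_id=400: ✓ → 92
job_id=401: ✗
job_id=402: ✗
job_id=403: ✗
job_id=404: ✗
job_id=405: ✓ → 238
job_id=406: ✗
job_id=407: ✓ → 222
job_id=408: ✗
job_id=409: ✗
runtime_s_sum = 92 + 238 + 222 = 552
—
[debug_max: queue IN ('debug', 'short')]
job_id=400: ✓ → 92
job_id=401: ✓ → 180
job_id=402: ✗
job_id=403: ✓ → 2
job_id=404: ✓ → 150
job_id=405: ✗
job_id=406: ✗
job_id=407: ✓ → 222
job_id=408: ✗
job_id=409: ✗
debug_max = MAX(92, 180, 2, 150, 222) = 222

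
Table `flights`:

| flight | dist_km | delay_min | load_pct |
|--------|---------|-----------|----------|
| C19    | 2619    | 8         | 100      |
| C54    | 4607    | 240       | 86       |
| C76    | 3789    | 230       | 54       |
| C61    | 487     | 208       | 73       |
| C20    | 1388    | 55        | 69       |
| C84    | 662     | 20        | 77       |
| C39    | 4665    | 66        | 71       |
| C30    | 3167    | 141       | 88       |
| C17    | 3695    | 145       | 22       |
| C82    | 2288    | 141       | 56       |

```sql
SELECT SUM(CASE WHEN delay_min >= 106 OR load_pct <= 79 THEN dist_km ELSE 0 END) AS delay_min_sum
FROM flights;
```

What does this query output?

24748

flight=C19: ✗
flight=C54: ✓ → 4607
flight=C76: ✓ → 3789
flight=C61: ✓ → 487
flight=C20: ✓ → 1388
flight=C84: ✓ → 662
flight=C39: ✓ → 4665
flight=C30: ✓ → 3167
flight=C17: ✓ → 3695
flight=C82: ✓ → 2288
delay_min_sum = 4607 + 3789 + 487 + 1388 + 662 + 4665 + 3167 + 3695 + 2288 = 24748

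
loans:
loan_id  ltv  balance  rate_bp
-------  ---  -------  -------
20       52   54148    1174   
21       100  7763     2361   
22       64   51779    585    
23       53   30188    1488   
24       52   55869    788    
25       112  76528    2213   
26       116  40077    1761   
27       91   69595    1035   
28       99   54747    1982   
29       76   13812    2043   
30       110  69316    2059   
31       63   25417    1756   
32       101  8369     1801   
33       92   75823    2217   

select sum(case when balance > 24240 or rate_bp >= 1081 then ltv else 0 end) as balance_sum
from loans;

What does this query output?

1181

loan_id=20: ✓ → 52
loan_id=21: ✓ → 100
loan_id=22: ✓ → 64
loan_id=23: ✓ → 53
loan_id=24: ✓ → 52
loan_id=25: ✓ → 112
loan_id=26: ✓ → 116
loan_id=27: ✓ → 91
loan_id=28: ✓ → 99
loan_id=29: ✓ → 76
loan_id=30: ✓ → 110
loan_id=31: ✓ → 63
loan_id=32: ✓ → 101
loan_id=33: ✓ → 92
balance_sum = 52 + 100 + 64 + 53 + 52 + 112 + 116 + 91 + 99 + 76 + 110 + 63 + 101 + 92 = 1181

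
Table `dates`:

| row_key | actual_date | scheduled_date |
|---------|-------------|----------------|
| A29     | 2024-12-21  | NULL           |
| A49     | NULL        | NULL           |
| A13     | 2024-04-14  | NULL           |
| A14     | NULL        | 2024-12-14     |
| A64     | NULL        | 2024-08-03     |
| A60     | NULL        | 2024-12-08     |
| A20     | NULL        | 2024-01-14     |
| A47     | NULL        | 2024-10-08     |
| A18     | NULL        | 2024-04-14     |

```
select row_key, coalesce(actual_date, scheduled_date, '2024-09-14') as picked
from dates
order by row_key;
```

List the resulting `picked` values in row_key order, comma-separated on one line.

row_key=A13: actual_date=2024-04-14 → 2024-04-14
row_key=A14: actual_date=NULL, scheduled_date=2024-12-14 → 2024-12-14
row_key=A18: actual_date=NULL, scheduled_date=2024-04-14 → 2024-04-14
row_key=A20: actual_date=NULL, scheduled_date=2024-01-14 → 2024-01-14
row_key=A29: actual_date=2024-12-21 → 2024-12-21
row_key=A47: actual_date=NULL, scheduled_date=2024-10-08 → 2024-10-08
row_key=A49: actual_date=NULL, scheduled_date=NULL, → literal 2024-09-14 → 2024-09-14
row_key=A60: actual_date=NULL, scheduled_date=2024-12-08 → 2024-12-08
row_key=A64: actual_date=NULL, scheduled_date=2024-08-03 → 2024-08-03

2024-04-14, 2024-12-14, 2024-04-14, 2024-01-14, 2024-12-21, 2024-10-08, 2024-09-14, 2024-12-08, 2024-08-03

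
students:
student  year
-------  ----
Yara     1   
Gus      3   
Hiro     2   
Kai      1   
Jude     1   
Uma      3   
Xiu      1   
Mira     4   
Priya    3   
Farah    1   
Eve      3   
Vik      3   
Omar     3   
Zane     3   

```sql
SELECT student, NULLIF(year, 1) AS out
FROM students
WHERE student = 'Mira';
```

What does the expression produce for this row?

4

student = Mira: year=4.
year=4 vs 1: differ → 4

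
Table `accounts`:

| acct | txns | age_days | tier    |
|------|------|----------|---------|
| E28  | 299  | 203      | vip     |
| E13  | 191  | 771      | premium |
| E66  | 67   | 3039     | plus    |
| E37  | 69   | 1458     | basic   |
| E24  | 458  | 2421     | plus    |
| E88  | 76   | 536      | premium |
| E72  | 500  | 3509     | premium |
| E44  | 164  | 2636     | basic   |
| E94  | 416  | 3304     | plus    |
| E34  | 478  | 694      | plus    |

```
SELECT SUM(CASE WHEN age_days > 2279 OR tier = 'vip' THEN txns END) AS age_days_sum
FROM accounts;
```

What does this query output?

acct=E28: ✓ → 299
acct=E13: ✗
acct=E66: ✓ → 67
acct=E37: ✗
acct=E24: ✓ → 458
acct=E88: ✗
acct=E72: ✓ → 500
acct=E44: ✓ → 164
acct=E94: ✓ → 416
acct=E34: ✗
age_days_sum = 299 + 67 + 458 + 500 + 164 + 416 = 1904

1904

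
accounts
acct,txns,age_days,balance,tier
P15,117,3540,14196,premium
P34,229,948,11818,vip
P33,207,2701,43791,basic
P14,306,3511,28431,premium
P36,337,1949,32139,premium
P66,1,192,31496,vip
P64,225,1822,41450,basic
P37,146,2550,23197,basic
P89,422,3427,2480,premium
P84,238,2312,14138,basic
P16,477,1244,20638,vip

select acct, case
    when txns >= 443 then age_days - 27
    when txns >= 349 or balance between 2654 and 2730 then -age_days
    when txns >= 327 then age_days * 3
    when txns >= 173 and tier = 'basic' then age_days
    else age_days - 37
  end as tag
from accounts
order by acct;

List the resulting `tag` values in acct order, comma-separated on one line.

3474, 3503, 1217, 2701, 911, 5847, 2513, 1822, 155, 2312, -3427

acct=P14: ELSE → 3474
acct=P15: ELSE → 3503
acct=P16: txns >= 443 → 1217
acct=P33: txns >= 173 and tier = 'basic' → 2701
acct=P34: ELSE → 911
acct=P36: txns >= 327 → 5847
acct=P37: ELSE → 2513
acct=P64: txns >= 173 and tier = 'basic' → 1822
acct=P66: ELSE → 155
acct=P84: txns >= 173 and tier = 'basic' → 2312
acct=P89: txns >= 349 or balance between 2654 and 2730 → -3427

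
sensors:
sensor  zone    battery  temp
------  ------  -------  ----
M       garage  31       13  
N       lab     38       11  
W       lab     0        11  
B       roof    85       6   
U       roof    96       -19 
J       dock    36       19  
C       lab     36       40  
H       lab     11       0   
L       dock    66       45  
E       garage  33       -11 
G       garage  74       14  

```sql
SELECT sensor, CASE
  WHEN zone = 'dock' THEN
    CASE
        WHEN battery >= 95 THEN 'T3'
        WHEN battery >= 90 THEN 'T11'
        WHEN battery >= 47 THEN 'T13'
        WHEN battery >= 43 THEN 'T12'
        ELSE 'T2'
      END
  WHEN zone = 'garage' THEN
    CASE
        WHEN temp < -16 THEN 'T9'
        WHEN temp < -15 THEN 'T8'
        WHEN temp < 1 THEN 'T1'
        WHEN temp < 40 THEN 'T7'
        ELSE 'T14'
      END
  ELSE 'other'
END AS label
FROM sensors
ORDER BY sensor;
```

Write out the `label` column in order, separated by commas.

sensor=B: zone='roof' → outer ELSE → other
sensor=C: zone='lab' → outer ELSE → other
sensor=E: zone='garage' → inner[temp < 1] → T1
sensor=G: zone='garage' → inner[temp < 40] → T7
sensor=H: zone='lab' → outer ELSE → other
sensor=J: zone='dock' → inner[ELSE] → T2
sensor=L: zone='dock' → inner[battery >= 47] → T13
sensor=M: zone='garage' → inner[temp < 40] → T7
sensor=N: zone='lab' → outer ELSE → other
sensor=U: zone='roof' → outer ELSE → other
sensor=W: zone='lab' → outer ELSE → other

other, other, T1, T7, other, T2, T13, T7, other, other, other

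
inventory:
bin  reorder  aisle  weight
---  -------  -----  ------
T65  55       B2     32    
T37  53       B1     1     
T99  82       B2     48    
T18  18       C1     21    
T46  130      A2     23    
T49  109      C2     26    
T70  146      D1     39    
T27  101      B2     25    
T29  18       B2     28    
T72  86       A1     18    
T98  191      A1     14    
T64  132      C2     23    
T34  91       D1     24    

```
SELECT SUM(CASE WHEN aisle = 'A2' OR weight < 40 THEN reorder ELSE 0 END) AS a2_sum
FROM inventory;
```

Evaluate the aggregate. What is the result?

bin=T65: ✓ → 55
bin=T37: ✓ → 53
bin=T99: ✗
bin=T18: ✓ → 18
bin=T46: ✓ → 130
bin=T49: ✓ → 109
bin=T70: ✓ → 146
bin=T27: ✓ → 101
bin=T29: ✓ → 18
bin=T72: ✓ → 86
bin=T98: ✓ → 191
bin=T64: ✓ → 132
bin=T34: ✓ → 91
a2_sum = 55 + 53 + 18 + 130 + 109 + 146 + 101 + 18 + 86 + 191 + 132 + 91 = 1130

1130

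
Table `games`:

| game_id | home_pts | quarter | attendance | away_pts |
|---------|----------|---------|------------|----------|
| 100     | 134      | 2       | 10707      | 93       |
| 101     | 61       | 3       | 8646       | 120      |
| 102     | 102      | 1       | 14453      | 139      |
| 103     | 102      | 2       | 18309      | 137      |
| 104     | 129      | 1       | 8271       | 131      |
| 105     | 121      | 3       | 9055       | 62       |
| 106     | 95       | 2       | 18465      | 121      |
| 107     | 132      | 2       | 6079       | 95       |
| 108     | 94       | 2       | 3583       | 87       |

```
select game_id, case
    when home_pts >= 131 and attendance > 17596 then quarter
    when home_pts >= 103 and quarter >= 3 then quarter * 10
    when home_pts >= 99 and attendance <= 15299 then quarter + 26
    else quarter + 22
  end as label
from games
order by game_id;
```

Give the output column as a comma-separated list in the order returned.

game_id=100: home_pts >= 99 and attendance <= 15299 → 28
game_id=101: ELSE → 25
game_id=102: home_pts >= 99 and attendance <= 15299 → 27
game_id=103: ELSE → 24
game_id=104: home_pts >= 99 and attendance <= 15299 → 27
game_id=105: home_pts >= 103 and quarter >= 3 → 30
game_id=106: ELSE → 24
game_id=107: home_pts >= 99 and attendance <= 15299 → 28
game_id=108: ELSE → 24

28, 25, 27, 24, 27, 30, 24, 28, 24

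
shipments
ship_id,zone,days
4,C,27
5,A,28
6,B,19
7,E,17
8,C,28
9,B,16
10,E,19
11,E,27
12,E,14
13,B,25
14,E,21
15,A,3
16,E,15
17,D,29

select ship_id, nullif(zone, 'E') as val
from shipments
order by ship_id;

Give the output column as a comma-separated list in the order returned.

ship_id=4: zone=C vs E: differ → C
ship_id=5: zone=A vs E: differ → A
ship_id=6: zone=B vs E: differ → B
ship_id=7: zone=E vs E: equal → NULL
ship_id=8: zone=C vs E: differ → C
ship_id=9: zone=B vs E: differ → B
ship_id=10: zone=E vs E: equal → NULL
ship_id=11: zone=E vs E: equal → NULL
ship_id=12: zone=E vs E: equal → NULL
ship_id=13: zone=B vs E: differ → B
ship_id=14: zone=E vs E: equal → NULL
ship_id=15: zone=A vs E: differ → A
ship_id=16: zone=E vs E: equal → NULL
ship_id=17: zone=D vs E: differ → D

C, A, B, NULL, C, B, NULL, NULL, NULL, B, NULL, A, NULL, D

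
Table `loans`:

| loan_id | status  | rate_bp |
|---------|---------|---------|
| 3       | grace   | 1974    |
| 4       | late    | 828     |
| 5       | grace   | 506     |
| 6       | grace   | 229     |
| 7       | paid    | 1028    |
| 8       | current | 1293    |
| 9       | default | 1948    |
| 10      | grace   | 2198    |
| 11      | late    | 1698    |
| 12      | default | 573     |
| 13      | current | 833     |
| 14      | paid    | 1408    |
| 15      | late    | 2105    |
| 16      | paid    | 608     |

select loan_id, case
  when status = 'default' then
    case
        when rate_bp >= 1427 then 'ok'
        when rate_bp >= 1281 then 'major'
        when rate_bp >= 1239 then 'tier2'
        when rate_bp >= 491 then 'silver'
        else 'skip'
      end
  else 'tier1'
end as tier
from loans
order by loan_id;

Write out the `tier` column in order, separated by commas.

tier1, tier1, tier1, tier1, tier1, tier1, ok, tier1, tier1, silver, tier1, tier1, tier1, tier1

loan_id=3: status='grace' → outer ELSE → tier1
loan_id=4: status='late' → outer ELSE → tier1
loan_id=5: status='grace' → outer ELSE → tier1
loan_id=6: status='grace' → outer ELSE → tier1
loan_id=7: status='paid' → outer ELSE → tier1
loan_id=8: status='current' → outer ELSE → tier1
loan_id=9: status='default' → inner[rate_bp >= 1427] → ok
loan_id=10: status='grace' → outer ELSE → tier1
loan_id=11: status='late' → outer ELSE → tier1
loan_id=12: status='default' → inner[rate_bp >= 491] → silver
loan_id=13: status='current' → outer ELSE → tier1
loan_id=14: status='paid' → outer ELSE → tier1
loan_id=15: status='late' → outer ELSE → tier1
loan_id=16: status='paid' → outer ELSE → tier1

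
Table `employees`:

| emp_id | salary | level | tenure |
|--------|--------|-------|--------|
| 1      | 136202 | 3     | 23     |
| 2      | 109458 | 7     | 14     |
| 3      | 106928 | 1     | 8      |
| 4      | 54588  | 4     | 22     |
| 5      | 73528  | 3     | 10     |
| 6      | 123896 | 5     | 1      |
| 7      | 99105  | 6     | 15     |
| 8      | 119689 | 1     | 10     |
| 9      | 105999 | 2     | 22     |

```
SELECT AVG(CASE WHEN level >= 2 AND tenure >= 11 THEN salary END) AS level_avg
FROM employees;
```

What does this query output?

101070.4

emp_id=1: ✓ → 136202
emp_id=2: ✓ → 109458
emp_id=3: ✗
emp_id=4: ✓ → 54588
emp_id=5: ✗
emp_id=6: ✗
emp_id=7: ✓ → 99105
emp_id=8: ✗
emp_id=9: ✓ → 105999
level_avg = (136202 + 109458 + 54588 + 99105 + 105999) / 5 = 101070.4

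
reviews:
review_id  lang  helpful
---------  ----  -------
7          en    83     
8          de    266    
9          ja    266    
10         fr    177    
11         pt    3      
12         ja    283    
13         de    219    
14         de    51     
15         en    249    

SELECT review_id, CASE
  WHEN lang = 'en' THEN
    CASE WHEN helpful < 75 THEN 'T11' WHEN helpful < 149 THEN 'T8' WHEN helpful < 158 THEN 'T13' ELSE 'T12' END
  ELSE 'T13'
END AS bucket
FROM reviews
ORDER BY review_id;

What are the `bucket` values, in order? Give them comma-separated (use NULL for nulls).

T8, T13, T13, T13, T13, T13, T13, T13, T12

review_id=7: lang='en' → inner[helpful < 149] → T8
review_id=8: lang='de' → outer ELSE → T13
review_id=9: lang='ja' → outer ELSE → T13
review_id=10: lang='fr' → outer ELSE → T13
review_id=11: lang='pt' → outer ELSE → T13
review_id=12: lang='ja' → outer ELSE → T13
review_id=13: lang='de' → outer ELSE → T13
review_id=14: lang='de' → outer ELSE → T13
review_id=15: lang='en' → inner[ELSE] → T12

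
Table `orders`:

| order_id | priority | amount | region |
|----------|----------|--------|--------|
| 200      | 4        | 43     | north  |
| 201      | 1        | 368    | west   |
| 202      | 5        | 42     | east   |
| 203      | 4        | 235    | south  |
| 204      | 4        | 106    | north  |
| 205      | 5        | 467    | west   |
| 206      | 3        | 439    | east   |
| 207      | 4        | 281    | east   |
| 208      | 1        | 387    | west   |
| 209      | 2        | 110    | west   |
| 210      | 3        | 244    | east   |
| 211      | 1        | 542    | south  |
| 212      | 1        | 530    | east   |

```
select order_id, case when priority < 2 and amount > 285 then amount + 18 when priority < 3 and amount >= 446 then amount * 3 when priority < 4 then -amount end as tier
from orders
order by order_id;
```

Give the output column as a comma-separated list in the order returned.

order_id=200: (no match → NULL) → NULL
order_id=201: priority < 2 and amount > 285 → 386
order_id=202: (no match → NULL) → NULL
order_id=203: (no match → NULL) → NULL
order_id=204: (no match → NULL) → NULL
order_id=205: (no match → NULL) → NULL
order_id=206: priority < 4 → -439
order_id=207: (no match → NULL) → NULL
order_id=208: priority < 2 and amount > 285 → 405
order_id=209: priority < 4 → -110
order_id=210: priority < 4 → -244
order_id=211: priority < 2 and amount > 285 → 560
order_id=212: priority < 2 and amount > 285 → 548

NULL, 386, NULL, NULL, NULL, NULL, -439, NULL, 405, -110, -244, 560, 548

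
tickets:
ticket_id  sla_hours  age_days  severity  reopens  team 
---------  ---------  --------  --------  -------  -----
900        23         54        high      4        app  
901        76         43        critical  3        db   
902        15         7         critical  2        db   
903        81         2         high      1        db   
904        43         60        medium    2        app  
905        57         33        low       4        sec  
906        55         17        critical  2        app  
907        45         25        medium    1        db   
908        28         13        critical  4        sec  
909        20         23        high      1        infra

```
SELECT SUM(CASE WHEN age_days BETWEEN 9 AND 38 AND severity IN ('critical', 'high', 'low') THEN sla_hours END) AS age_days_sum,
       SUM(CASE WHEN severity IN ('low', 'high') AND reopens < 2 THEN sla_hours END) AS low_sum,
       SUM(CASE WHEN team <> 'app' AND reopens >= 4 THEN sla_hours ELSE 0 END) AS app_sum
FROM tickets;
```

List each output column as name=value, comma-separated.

age_days_sum=160, low_sum=101, app_sum=85

[age_days_sum: age_days BETWEEN 9 AND 38 AND severity IN ('critical', 'high', 'low')]
ticket_id=900: ✗
ticket_id=901: ✗
ticket_id=902: ✗
ticket_id=903: ✗
ticket_id=904: ✗
ticket_id=905: ✓ → 57
ticket_id=906: ✓ → 55
ticket_id=907: ✗
ticket_id=908: ✓ → 28
ticket_id=909: ✓ → 20
age_days_sum = 57 + 55 + 28 + 20 = 160
—
[low_sum: severity IN ('low', 'high') AND reopens < 2]
ticket_id=900: ✗
ticket_id=901: ✗
ticket_id=902: ✗
ticket_id=903: ✓ → 81
ticket_id=904: ✗
ticket_id=905: ✗
ticket_id=906: ✗
ticket_id=907: ✗
ticket_id=908: ✗
ticket_id=909: ✓ → 20
low_sum = 81 + 20 = 101
—
[app_sum: team <> 'app' AND reopens >= 4]
ticket_id=900: ✗
ticket_id=901: ✗
ticket_id=902: ✗
ticket_id=903: ✗
ticket_id=904: ✗
ticket_id=905: ✓ → 57
ticket_id=906: ✗
ticket_id=907: ✗
ticket_id=908: ✓ → 28
ticket_id=909: ✗
app_sum = 57 + 28 = 85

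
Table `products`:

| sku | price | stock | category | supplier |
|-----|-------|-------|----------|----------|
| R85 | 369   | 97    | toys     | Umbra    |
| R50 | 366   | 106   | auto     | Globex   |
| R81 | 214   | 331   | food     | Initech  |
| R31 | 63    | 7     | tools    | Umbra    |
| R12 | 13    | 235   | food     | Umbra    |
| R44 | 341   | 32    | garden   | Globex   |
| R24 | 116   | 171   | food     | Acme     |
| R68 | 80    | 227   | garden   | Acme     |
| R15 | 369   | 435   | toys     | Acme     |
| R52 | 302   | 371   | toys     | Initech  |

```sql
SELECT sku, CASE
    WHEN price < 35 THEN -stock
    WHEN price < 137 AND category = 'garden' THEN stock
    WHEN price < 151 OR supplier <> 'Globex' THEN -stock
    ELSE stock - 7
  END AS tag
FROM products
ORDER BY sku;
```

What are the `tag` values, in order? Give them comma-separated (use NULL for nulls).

-235, -435, -171, -7, 25, 99, -371, 227, -331, -97

sku=R12: price < 35 → -235
sku=R15: price < 151 OR supplier <> 'Globex' → -435
sku=R24: price < 151 OR supplier <> 'Globex' → -171
sku=R31: price < 151 OR supplier <> 'Globex' → -7
sku=R44: ELSE → 25
sku=R50: ELSE → 99
sku=R52: price < 151 OR supplier <> 'Globex' → -371
sku=R68: price < 137 AND category = 'garden' → 227
sku=R81: price < 151 OR supplier <> 'Globex' → -331
sku=R85: price < 151 OR supplier <> 'Globex' → -97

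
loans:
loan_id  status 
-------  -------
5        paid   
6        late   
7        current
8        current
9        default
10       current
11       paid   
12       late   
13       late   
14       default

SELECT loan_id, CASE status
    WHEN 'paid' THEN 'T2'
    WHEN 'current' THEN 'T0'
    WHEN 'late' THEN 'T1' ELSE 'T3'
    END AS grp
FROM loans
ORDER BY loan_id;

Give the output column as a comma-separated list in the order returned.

loan_id=5: status='paid' → T2
loan_id=6: status='late' → T1
loan_id=7: status='current' → T0
loan_id=8: status='current' → T0
loan_id=9: ELSE → T3
loan_id=10: status='current' → T0
loan_id=11: status='paid' → T2
loan_id=12: status='late' → T1
loan_id=13: status='late' → T1
loan_id=14: ELSE → T3

T2, T1, T0, T0, T3, T0, T2, T1, T1, T3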